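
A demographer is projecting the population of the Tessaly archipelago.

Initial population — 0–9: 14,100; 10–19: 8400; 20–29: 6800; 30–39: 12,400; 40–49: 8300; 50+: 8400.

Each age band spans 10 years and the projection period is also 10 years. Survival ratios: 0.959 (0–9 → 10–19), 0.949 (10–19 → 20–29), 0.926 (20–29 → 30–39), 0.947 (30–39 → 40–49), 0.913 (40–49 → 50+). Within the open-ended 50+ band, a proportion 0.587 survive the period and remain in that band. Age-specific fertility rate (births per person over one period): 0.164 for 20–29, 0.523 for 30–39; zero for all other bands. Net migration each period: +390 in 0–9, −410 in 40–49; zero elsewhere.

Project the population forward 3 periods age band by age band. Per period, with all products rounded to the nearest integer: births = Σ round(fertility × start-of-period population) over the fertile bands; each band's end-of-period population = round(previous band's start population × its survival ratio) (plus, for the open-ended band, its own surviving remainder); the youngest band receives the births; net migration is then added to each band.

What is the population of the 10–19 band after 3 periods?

4785

Period 1.
Births: 6800 × 0.164 = 1115, 12400 × 0.523 = 6485 ⇒ total 7600
10–19: 14100 × 0.959 = 13522
20–29: 8400 × 0.949 = 7972
30–39: 6800 × 0.926 = 6297
40–49: 12400 × 0.947 = 11743
50+: 8300 × 0.913 + 8400 × 0.587 = 7578 + 4931 = 12509
Net migration: 0–9 + 390 → 7990; 40–49 − 410 → 11333
End of period: [7990, 13522, 7972, 6297, 11333, 12509]
Period 2.
Births: 7972 × 0.164 = 1307, 6297 × 0.523 = 3293 ⇒ total 4600
10–19: 7990 × 0.959 = 7662
20–29: 13522 × 0.949 = 12832
30–39: 7972 × 0.926 = 7382
40–49: 6297 × 0.947 = 5963
50+: 11333 × 0.913 + 12509 × 0.587 = 10347 + 7343 = 17690
Net migration: 0–9 + 390 → 4990; 40–49 − 410 → 5553
End of period: [4990, 7662, 12832, 7382, 5553, 17690]
Period 3.
Births: 12832 × 0.164 = 2104, 7382 × 0.523 = 3861 ⇒ total 5965
10–19: 4990 × 0.959 = 4785
20–29: 7662 × 0.949 = 7271
30–39: 12832 × 0.926 = 11882
40–49: 7382 × 0.947 = 6991
50+: 5553 × 0.913 + 17690 × 0.587 = 5070 + 10384 = 15454
Net migration: 0–9 + 390 → 6355; 40–49 − 410 → 6581
End of period: [6355, 4785, 7271, 11882, 6581, 15454]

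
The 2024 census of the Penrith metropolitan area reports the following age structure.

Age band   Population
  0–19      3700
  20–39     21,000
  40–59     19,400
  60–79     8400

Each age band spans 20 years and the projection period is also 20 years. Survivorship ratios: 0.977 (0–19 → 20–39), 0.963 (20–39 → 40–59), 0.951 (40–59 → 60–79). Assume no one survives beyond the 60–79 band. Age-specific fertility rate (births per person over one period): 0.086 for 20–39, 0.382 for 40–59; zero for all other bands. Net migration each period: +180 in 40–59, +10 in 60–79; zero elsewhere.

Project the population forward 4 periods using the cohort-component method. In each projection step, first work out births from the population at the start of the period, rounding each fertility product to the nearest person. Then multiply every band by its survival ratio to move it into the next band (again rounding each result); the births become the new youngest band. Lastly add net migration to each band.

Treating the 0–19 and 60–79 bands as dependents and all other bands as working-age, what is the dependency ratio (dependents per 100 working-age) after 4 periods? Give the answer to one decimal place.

Let band 1 be 0–19 through band 4 = 60–79.
— Period 1 —
Births: 21000 × 0.086 = 1806 ; 19400 × 0.382 = 7411 → 9217
Band 2: 3700 × 0.977 = 3615
Band 3: 21000 × 0.963 = 20223
Band 4: 19400 × 0.951 = 18449
Net migration: Band 3 + 180 → 20403; Band 4 + 10 → 18459
→ [9217, 3615, 20403, 18459]
— Period 2 —
Births: 3615 × 0.086 = 311 ; 20403 × 0.382 = 7794 → 8105
Band 2: 9217 × 0.977 = 9005
Band 3: 3615 × 0.963 = 3481
Band 4: 20403 × 0.951 = 19403
Net migration: Band 3 + 180 → 3661; Band 4 + 10 → 19413
→ [8105, 9005, 3661, 19413]
— Period 3 —
Births: 9005 × 0.086 = 774 ; 3661 × 0.382 = 1399 → 2173
Band 2: 8105 × 0.977 = 7919
Band 3: 9005 × 0.963 = 8672
Band 4: 3661 × 0.951 = 3482
Net migration: Band 3 + 180 → 8852; Band 4 + 10 → 3492
→ [2173, 7919, 8852, 3492]
— Period 4 —
Births: 7919 × 0.086 = 681 ; 8852 × 0.382 = 3381 → 4062
Band 2: 2173 × 0.977 = 2123
Band 3: 7919 × 0.963 = 7626
Band 4: 8852 × 0.951 = 8418
Net migration: Band 3 + 180 → 7806; Band 4 + 10 → 8428
→ [4062, 2123, 7806, 8428]
Dependents (band 0–19 + band 60–79) = 4062 + 8428 = 12490; working-age = 9929; ratio = 12490/9929 × 100 = 125.8

125.8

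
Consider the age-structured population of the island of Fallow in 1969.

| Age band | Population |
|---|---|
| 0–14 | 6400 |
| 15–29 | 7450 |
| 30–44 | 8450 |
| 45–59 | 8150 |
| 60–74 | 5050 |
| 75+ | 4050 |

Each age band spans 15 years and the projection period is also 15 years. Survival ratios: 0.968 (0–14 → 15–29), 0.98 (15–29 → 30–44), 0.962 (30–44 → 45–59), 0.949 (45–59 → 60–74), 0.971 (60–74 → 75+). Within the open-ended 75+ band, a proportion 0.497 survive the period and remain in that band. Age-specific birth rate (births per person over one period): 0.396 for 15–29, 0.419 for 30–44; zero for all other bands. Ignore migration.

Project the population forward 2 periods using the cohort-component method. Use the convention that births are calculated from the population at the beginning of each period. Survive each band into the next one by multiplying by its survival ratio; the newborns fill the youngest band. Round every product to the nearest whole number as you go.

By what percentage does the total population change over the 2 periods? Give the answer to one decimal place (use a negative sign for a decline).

Numbering the bands 1..6 from youngest to oldest:
[period 1]
Births: 7450 × 0.396 = 2950  |  8450 × 0.419 = 3541 ⇒ total 6491
Band 2: 6400 × 0.968 = 6195
Band 3: 7450 × 0.98 = 7301
Band 4: 8450 × 0.962 = 8129
Band 5: 8150 × 0.949 = 7734
Band 6: 5050 × 0.971 + 4050 × 0.497 = 4904 + 2013 = 6917
Giving 6491 / 6195 / 7301 / 8129 / 7734 / 6917.
[period 2]
Births: 6195 × 0.396 = 2453  |  7301 × 0.419 = 3059 ⇒ total 5512
Band 2: 6491 × 0.968 = 6283
Band 3: 6195 × 0.98 = 6071
Band 4: 7301 × 0.962 = 7024
Band 5: 8129 × 0.949 = 7714
Band 6: 7734 × 0.971 + 6917 × 0.497 = 7510 + 3438 = 10948
Giving 5512 / 6283 / 6071 / 7024 / 7714 / 10948.
Total: 39550 → 43552; change = 4002; percentage change = 10.1%

10.1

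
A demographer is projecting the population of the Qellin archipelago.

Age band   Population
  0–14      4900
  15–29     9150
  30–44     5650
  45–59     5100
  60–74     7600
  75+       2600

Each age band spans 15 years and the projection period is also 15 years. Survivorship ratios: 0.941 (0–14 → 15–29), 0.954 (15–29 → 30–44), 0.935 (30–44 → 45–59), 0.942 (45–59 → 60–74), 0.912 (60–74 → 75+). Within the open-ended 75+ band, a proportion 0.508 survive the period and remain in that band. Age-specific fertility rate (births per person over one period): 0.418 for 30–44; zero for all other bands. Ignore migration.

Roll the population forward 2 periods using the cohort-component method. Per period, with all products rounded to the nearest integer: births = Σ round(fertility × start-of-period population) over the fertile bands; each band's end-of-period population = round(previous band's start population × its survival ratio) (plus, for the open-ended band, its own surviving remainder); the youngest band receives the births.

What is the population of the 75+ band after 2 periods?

Period 1.
Births: 5650 * 0.418 = 2362
15–29: 4900 * 0.941 = 4611
30–44: 9150 * 0.954 = 8729
45–59: 5650 * 0.935 = 5283
60–74: 5100 * 0.942 = 4804
75+: 7600 * 0.912 + 2600 * 0.508 = 6931 + 1321 = 8252
Giving 2362 / 4611 / 8729 / 5283 / 4804 / 8252.
Period 2.
Births: 8729 * 0.418 = 3649
15–29: 2362 * 0.941 = 2223
30–44: 4611 * 0.954 = 4399
45–59: 8729 * 0.935 = 8162
60–74: 5283 * 0.942 = 4977
75+: 4804 * 0.912 + 8252 * 0.508 = 4381 + 4192 = 8573
Giving 3649 / 2223 / 4399 / 8162 / 4977 / 8573.

8573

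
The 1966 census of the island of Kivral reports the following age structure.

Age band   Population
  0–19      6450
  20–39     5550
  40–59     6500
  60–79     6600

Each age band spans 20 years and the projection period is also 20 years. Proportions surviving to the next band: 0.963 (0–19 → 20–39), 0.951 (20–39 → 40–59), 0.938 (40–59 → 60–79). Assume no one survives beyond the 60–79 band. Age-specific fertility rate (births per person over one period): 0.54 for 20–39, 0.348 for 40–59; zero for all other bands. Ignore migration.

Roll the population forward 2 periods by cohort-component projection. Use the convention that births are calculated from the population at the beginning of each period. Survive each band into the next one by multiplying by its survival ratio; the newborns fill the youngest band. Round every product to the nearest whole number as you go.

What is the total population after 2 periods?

21113

[period 1]
Births: 5550 * 0.54 = 2997, 6500 * 0.348 = 2262 — total 5259
20–39: 6450 * 0.963 = 6211
40–59: 5550 * 0.951 = 5278
60–79: 6500 * 0.938 = 6097
Population now: 0–19=5259, 20–39=6211, 40–59=5278, 60–79=6097
[period 2]
Births: 6211 * 0.54 = 3354, 5278 * 0.348 = 1837 — total 5191
20–39: 5259 * 0.963 = 5064
40–59: 6211 * 0.951 = 5907
60–79: 5278 * 0.938 = 4951
Population now: 0–19=5191, 20–39=5064, 40–59=5907, 60–79=4951
Total after period 2: 5191 + 5064 + 5907 + 4951 = 21113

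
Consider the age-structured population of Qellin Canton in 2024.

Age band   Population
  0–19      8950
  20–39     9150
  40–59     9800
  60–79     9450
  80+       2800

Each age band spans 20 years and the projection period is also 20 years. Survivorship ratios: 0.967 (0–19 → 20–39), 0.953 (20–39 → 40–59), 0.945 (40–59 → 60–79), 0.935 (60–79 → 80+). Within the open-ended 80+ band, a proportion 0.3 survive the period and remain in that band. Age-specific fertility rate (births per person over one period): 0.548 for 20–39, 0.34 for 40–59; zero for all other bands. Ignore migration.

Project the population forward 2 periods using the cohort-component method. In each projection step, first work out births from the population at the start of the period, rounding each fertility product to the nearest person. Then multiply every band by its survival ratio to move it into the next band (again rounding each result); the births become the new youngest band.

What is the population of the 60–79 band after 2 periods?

Call the groups 1 to 5, youngest first.
— Period 1 —
Births: 9150 * 0.548 = 5014  |  9800 * 0.34 = 3332 → total 8346
Group 2: 8950 * 0.967 = 8655
Group 3: 9150 * 0.953 = 8720
Group 4: 9800 * 0.945 = 9261
Group 5: 9450 * 0.935 + 2800 * 0.3 = 8836 + 840 = 9676
Population now: 0–19=8346, 20–39=8655, 40–59=8720, 60–79=9261, 80+=9676
— Period 2 —
Births: 8655 * 0.548 = 4743  |  8720 * 0.34 = 2965 → total 7708
Group 2: 8346 * 0.967 = 8071
Group 3: 8655 * 0.953 = 8248
Group 4: 8720 * 0.945 = 8240
Group 5: 9261 * 0.935 + 9676 * 0.3 = 8659 + 2903 = 11562
Population now: 0–19=7708, 20–39=8071, 40–59=8248, 60–79=8240, 80+=11562

8240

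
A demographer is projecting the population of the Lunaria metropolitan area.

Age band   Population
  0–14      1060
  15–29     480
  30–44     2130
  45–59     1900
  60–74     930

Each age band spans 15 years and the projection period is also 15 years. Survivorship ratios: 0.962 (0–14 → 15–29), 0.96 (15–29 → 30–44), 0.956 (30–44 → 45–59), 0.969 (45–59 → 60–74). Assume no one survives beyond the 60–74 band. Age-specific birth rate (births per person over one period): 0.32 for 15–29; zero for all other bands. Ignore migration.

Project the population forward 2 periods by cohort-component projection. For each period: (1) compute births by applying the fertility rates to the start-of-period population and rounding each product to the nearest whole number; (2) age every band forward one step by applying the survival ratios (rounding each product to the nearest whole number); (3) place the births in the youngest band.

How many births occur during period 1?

154

After projecting period 1:
Births: 480 * 0.32 = 154
15–29: 1060 * 0.962 = 1020
30–44: 480 * 0.96 = 461
45–59: 2130 * 0.956 = 2036
60–74: 1900 * 0.969 = 1841
End of period: [154, 1020, 461, 2036, 1841]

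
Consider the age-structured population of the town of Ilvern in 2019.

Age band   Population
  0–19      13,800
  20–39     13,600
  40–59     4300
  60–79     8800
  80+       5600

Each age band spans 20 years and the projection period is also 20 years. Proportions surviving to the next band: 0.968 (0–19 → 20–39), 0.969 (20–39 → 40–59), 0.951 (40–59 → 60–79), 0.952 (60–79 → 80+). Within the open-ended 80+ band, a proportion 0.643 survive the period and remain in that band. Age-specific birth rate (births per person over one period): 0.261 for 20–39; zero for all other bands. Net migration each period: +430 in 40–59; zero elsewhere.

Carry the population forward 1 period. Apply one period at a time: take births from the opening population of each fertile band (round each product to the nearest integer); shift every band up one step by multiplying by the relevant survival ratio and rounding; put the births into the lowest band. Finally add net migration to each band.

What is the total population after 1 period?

After projecting period 1:
Births: 13600 × 0.261 = 3550
20–39: 13800 × 0.968 = 13358
40–59: 13600 × 0.969 = 13178
60–79: 4300 × 0.951 = 4089
80+: 8800 × 0.952 + 5600 × 0.643 = 8378 + 3601 = 11979
Net migration: 40–59 + 430 → 13608
Giving 3550 / 13358 / 13608 / 4089 / 11979.
Total after period 1: 3550 + 13358 + 13608 + 4089 + 11979 = 46584

46584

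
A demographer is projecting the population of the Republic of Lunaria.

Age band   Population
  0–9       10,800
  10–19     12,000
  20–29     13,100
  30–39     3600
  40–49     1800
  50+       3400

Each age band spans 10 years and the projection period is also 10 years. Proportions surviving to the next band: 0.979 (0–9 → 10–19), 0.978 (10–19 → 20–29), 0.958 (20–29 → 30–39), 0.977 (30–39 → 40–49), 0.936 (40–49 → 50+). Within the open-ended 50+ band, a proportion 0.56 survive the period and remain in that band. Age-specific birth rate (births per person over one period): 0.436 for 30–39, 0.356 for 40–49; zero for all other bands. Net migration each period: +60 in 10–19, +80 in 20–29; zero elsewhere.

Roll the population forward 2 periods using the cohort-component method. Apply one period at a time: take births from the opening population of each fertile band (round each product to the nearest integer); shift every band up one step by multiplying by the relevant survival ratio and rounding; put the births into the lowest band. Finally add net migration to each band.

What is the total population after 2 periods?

Let band 1 be 0–9 through band 6 = 50+.
[period 1]
Births: 3600 × 0.436 = 1570  |  1800 × 0.356 = 641 — total 2211
Band 2: 10800 × 0.979 = 10573
Band 3: 12000 × 0.978 = 11736
Band 4: 13100 × 0.958 = 12550
Band 5: 3600 × 0.977 = 3517
Band 6: 1800 × 0.936 + 3400 × 0.56 = 1685 + 1904 = 3589
Net migration: Band 2 + 60 → 10633; Band 3 + 80 → 11816
End of period: [2211, 10633, 11816, 12550, 3517, 3589]
[period 2]
Births: 12550 × 0.436 = 5472  |  3517 × 0.356 = 1252 — total 6724
Band 2: 2211 × 0.979 = 2165
Band 3: 10633 × 0.978 = 10399
Band 4: 11816 × 0.958 = 11320
Band 5: 12550 × 0.977 = 12261
Band 6: 3517 × 0.936 + 3589 × 0.56 = 3292 + 2010 = 5302
Net migration: Band 2 + 60 → 2225; Band 3 + 80 → 10479
End of period: [6724, 2225, 10479, 11320, 12261, 5302]
Total after period 2: 6724 + 2225 + 10479 + 11320 + 12261 + 5302 = 48311

48311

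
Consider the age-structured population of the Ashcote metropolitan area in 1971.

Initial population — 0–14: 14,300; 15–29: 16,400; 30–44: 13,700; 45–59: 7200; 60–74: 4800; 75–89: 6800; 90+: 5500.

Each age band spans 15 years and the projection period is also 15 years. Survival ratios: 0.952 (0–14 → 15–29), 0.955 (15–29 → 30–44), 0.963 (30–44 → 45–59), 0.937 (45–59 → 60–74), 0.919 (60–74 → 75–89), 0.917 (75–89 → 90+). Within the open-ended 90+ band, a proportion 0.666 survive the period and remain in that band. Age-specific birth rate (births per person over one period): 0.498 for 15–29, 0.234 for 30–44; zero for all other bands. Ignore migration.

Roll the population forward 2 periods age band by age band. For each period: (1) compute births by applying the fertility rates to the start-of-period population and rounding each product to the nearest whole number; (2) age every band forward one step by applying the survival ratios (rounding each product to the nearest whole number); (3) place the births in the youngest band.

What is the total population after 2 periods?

Let group 1 be 0–14 through group 7 = 90+.
[period 1]
Births: 16400 × 0.498 = 8167 ; 13700 × 0.234 = 3206 → total 11373
Group 2: 14300 × 0.952 = 13614
Group 3: 16400 × 0.955 = 15662
Group 4: 13700 × 0.963 = 13193
Group 5: 7200 × 0.937 = 6746
Group 6: 4800 × 0.919 = 4411
Group 7: 6800 × 0.917 + 5500 × 0.666 = 6236 + 3663 = 9899
Population now: 0–14=11373, 15–29=13614, 30–44=15662, 45–59=13193, 60–74=6746, 75–89=4411, 90+=9899
[period 2]
Births: 13614 × 0.498 = 6780 ; 15662 × 0.234 = 3665 → total 10445
Group 2: 11373 × 0.952 = 10827
Group 3: 13614 × 0.955 = 13001
Group 4: 15662 × 0.963 = 15083
Group 5: 13193 × 0.937 = 12362
Group 6: 6746 × 0.919 = 6200
Group 7: 4411 × 0.917 + 9899 × 0.666 = 4045 + 6593 = 10638
Population now: 0–14=10445, 15–29=10827, 30–44=13001, 45–59=15083, 60–74=12362, 75–89=6200, 90+=10638
Total after period 2: 10445 + 10827 + 13001 + 15083 + 12362 + 6200 + 10638 = 78556

78556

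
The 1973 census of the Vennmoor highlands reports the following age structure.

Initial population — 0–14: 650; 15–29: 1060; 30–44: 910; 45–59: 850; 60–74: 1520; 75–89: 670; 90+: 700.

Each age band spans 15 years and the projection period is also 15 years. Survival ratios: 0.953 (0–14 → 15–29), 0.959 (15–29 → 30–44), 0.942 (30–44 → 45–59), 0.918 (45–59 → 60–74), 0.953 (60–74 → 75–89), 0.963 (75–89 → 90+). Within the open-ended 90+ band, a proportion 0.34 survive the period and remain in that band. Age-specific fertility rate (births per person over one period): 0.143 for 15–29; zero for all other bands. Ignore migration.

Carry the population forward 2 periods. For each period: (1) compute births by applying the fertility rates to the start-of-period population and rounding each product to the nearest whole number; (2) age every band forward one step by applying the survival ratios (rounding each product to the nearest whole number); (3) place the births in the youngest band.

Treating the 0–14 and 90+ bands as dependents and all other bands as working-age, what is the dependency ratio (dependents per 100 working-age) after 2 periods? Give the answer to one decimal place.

55.3

Let band 1 be 0–14 through band 7 = 90+.
— Period 1 —
Births: 1060 × 0.143 = 152
Band 2: 650 × 0.953 = 619
Band 3: 1060 × 0.959 = 1017
Band 4: 910 × 0.942 = 857
Band 5: 850 × 0.918 = 780
Band 6: 1520 × 0.953 = 1449
Band 7: 670 × 0.963 + 700 × 0.34 = 645 + 238 = 883
Giving 152 / 619 / 1017 / 857 / 780 / 1449 / 883.
— Period 2 —
Births: 619 × 0.143 = 89
Band 2: 152 × 0.953 = 145
Band 3: 619 × 0.959 = 594
Band 4: 1017 × 0.942 = 958
Band 5: 857 × 0.918 = 787
Band 6: 780 × 0.953 = 743
Band 7: 1449 × 0.963 + 883 × 0.34 = 1395 + 300 = 1695
Giving 89 / 145 / 594 / 958 / 787 / 743 / 1695.
Dependents (band 0–14 + band 90+) = 89 + 1695 = 1784; working-age = 3227; ratio = 1784/3227 × 100 = 55.3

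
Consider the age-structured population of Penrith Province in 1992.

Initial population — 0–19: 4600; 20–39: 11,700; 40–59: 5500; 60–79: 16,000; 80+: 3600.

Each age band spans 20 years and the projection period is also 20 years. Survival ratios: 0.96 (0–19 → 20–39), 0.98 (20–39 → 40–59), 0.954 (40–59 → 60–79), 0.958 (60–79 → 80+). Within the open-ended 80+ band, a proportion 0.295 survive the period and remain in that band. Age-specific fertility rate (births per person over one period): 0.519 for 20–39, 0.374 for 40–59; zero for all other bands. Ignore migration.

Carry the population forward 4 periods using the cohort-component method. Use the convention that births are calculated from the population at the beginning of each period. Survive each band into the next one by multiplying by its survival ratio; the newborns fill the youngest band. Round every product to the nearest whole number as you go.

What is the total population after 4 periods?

32974

— Period 1 —
Births: 11700 × 0.519 = 6072  |  5500 × 0.374 = 2057 → total 8129
20–39: 4600 × 0.96 = 4416
40–59: 11700 × 0.98 = 11466
60–79: 5500 × 0.954 = 5247
80+: 16000 × 0.958 + 3600 × 0.295 = 15328 + 1062 = 16390
End of period: [8129, 4416, 11466, 5247, 16390]
— Period 2 —
Births: 4416 × 0.519 = 2292  |  11466 × 0.374 = 4288 → total 6580
20–39: 8129 × 0.96 = 7804
40–59: 4416 × 0.98 = 4328
60–79: 11466 × 0.954 = 10939
80+: 5247 × 0.958 + 16390 × 0.295 = 5027 + 4835 = 9862
End of period: [6580, 7804, 4328, 10939, 9862]
— Period 3 —
Births: 7804 × 0.519 = 4050  |  4328 × 0.374 = 1619 → total 5669
20–39: 6580 × 0.96 = 6317
40–59: 7804 × 0.98 = 7648
60–79: 4328 × 0.954 = 4129
80+: 10939 × 0.958 + 9862 × 0.295 = 10480 + 2909 = 13389
End of period: [5669, 6317, 7648, 4129, 13389]
— Period 4 —
Births: 6317 × 0.519 = 3279  |  7648 × 0.374 = 2860 → total 6139
20–39: 5669 × 0.96 = 5442
40–59: 6317 × 0.98 = 6191
60–79: 7648 × 0.954 = 7296
80+: 4129 × 0.958 + 13389 × 0.295 = 3956 + 3950 = 7906
End of period: [6139, 5442, 6191, 7296, 7906]
Total after period 4: 6139 + 5442 + 6191 + 7296 + 7906 = 32974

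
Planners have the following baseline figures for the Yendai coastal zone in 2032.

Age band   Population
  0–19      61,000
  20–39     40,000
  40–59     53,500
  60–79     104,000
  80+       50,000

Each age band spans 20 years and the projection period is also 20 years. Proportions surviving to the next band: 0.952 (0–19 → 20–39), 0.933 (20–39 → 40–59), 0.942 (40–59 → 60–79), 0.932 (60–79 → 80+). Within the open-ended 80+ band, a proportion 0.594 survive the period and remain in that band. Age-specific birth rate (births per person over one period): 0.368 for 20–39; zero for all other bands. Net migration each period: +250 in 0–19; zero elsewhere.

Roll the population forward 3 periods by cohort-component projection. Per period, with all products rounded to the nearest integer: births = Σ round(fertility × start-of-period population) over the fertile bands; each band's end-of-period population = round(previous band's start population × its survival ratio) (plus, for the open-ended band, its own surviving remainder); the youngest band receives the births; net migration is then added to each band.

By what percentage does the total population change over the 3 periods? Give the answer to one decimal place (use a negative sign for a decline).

(Groups numbered youngest = 1 to oldest = 5.)
Period 1:
Births: 40000 × 0.368 = 14720
Group 2: 61000 × 0.952 = 58072
Group 3: 40000 × 0.933 = 37320
Group 4: 53500 × 0.942 = 50397
Group 5: 104000 × 0.932 + 50000 × 0.594 = 96928 + 29700 = 126628
Net migration: Group 1 + 250 → 14970
Giving 14970 / 58072 / 37320 / 50397 / 126628.
Period 2:
Births: 58072 × 0.368 = 21370
Group 2: 14970 × 0.952 = 14251
Group 3: 58072 × 0.933 = 54181
Group 4: 37320 × 0.942 = 35155
Group 5: 50397 × 0.932 + 126628 × 0.594 = 46970 + 75217 = 122187
Net migration: Group 1 + 250 → 21620
Giving 21620 / 14251 / 54181 / 35155 / 122187.
Period 3:
Births: 14251 × 0.368 = 5244
Group 2: 21620 × 0.952 = 20582
Group 3: 14251 × 0.933 = 13296
Group 4: 54181 × 0.942 = 51039
Group 5: 35155 × 0.932 + 122187 × 0.594 = 32764 + 72579 = 105343
Net migration: Group 1 + 250 → 5494
Giving 5494 / 20582 / 13296 / 51039 / 105343.
Total: 308500 → 195754; change = -112746; percentage change = -36.5%

-36.5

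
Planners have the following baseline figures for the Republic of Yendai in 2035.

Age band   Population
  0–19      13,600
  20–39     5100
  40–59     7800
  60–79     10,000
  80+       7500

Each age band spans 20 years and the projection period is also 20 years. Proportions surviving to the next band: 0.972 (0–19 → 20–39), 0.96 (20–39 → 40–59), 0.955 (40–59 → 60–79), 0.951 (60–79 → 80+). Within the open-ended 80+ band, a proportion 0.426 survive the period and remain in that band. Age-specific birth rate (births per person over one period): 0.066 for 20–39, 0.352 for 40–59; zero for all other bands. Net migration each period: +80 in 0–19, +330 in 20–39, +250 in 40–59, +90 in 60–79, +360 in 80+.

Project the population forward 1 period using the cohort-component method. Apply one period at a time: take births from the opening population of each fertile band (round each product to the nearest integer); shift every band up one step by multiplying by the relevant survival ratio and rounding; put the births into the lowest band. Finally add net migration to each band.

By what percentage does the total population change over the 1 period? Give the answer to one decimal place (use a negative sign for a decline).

-3.5

(Bands numbered youngest = 1 to oldest = 5.)
After projecting period 1:
Births: 5100 × 0.066 = 337 ; 7800 × 0.352 = 2746 → 3083
Band 2: 13600 × 0.972 = 13219
Band 3: 5100 × 0.96 = 4896
Band 4: 7800 × 0.955 = 7449
Band 5: 10000 × 0.951 + 7500 × 0.426 = 9510 + 3195 = 12705
Net migration: Band 1 + 80 → 3163; Band 2 + 330 → 13549; Band 3 + 250 → 5146; Band 4 + 90 → 7539; Band 5 + 360 → 13065
Population now: 0–19=3163, 20–39=13549, 40–59=5146, 60–79=7539, 80+=13065
Total: 44000 → 42462; change = -1538; percentage change = -3.5%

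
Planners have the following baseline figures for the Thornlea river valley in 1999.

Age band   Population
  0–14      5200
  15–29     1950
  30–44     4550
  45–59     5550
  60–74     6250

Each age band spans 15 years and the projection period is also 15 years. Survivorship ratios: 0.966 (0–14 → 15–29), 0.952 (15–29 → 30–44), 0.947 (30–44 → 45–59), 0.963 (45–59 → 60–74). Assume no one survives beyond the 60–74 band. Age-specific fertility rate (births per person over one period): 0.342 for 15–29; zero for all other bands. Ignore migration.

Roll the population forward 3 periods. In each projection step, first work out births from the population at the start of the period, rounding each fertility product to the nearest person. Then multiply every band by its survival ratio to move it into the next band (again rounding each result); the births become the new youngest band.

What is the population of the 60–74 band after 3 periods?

1693

Numbering the groups 1..5 from youngest to oldest:
Period 1:
Births: 1950 × 0.342 = 667
Group 2: 5200 × 0.966 = 5023
Group 3: 1950 × 0.952 = 1856
Group 4: 4550 × 0.947 = 4309
Group 5: 5550 × 0.963 = 5345
Population now: 0–14=667, 15–29=5023, 30–44=1856, 45–59=4309, 60–74=5345
Period 2:
Births: 5023 × 0.342 = 1718
Group 2: 667 × 0.966 = 644
Group 3: 5023 × 0.952 = 4782
Group 4: 1856 × 0.947 = 1758
Group 5: 4309 × 0.963 = 4150
Population now: 0–14=1718, 15–29=644, 30–44=4782, 45–59=1758, 60–74=4150
Period 3:
Births: 644 × 0.342 = 220
Group 2: 1718 × 0.966 = 1660
Group 3: 644 × 0.952 = 613
Group 4: 4782 × 0.947 = 4529
Group 5: 1758 × 0.963 = 1693
Population now: 0–14=220, 15–29=1660, 30–44=613, 45–59=4529, 60–74=1693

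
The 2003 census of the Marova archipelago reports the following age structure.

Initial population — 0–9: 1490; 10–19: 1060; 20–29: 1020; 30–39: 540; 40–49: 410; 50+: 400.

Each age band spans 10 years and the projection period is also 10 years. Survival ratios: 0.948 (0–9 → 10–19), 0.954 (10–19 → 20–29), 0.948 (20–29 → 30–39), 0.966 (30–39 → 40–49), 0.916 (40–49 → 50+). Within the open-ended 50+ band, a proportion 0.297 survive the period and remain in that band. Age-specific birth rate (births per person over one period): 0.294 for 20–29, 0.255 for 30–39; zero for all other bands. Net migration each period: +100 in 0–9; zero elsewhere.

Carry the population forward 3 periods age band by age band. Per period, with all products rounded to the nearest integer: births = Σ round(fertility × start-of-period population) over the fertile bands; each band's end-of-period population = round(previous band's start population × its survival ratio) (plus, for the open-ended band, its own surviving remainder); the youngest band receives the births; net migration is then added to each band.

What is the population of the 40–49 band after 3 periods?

Period 1.
Births: 1020 * 0.294 = 300, 540 * 0.255 = 138 → 438
10–19: 1490 * 0.948 = 1413
20–29: 1060 * 0.954 = 1011
30–39: 1020 * 0.948 = 967
40–49: 540 * 0.966 = 522
50+: 410 * 0.916 + 400 * 0.297 = 376 + 119 = 495
Net migration: 0–9 + 100 → 538
Population now: 0–9=538, 10–19=1413, 20–29=1011, 30–39=967, 40–49=522, 50+=495
Period 2.
Births: 1011 * 0.294 = 297, 967 * 0.255 = 247 → 544
10–19: 538 * 0.948 = 510
20–29: 1413 * 0.954 = 1348
30–39: 1011 * 0.948 = 958
40–49: 967 * 0.966 = 934
50+: 522 * 0.916 + 495 * 0.297 = 478 + 147 = 625
Net migration: 0–9 + 100 → 644
Population now: 0–9=644, 10–19=510, 20–29=1348, 30–39=958, 40–49=934, 50+=625
Period 3.
Births: 1348 * 0.294 = 396, 958 * 0.255 = 244 → 640
10–19: 644 * 0.948 = 611
20–29: 510 * 0.954 = 487
30–39: 1348 * 0.948 = 1278
40–49: 958 * 0.966 = 925
50+: 934 * 0.916 + 625 * 0.297 = 856 + 186 = 1042
Net migration: 0–9 + 100 → 740
Population now: 0–9=740, 10–19=611, 20–29=487, 30–39=1278, 40–49=925, 50+=1042

925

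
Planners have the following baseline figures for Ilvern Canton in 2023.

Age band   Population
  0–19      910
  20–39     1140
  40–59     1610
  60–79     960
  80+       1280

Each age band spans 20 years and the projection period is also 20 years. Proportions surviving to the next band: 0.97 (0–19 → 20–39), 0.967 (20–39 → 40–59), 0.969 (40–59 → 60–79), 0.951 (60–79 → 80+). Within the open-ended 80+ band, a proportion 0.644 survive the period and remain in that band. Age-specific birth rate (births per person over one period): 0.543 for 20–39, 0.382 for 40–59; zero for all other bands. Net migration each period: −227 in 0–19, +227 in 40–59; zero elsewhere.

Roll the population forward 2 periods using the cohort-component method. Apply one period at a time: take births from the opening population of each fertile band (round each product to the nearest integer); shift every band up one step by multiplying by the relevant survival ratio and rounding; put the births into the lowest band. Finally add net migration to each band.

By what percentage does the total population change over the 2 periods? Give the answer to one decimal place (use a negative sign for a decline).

13.7

(Groups numbered youngest = 1 to oldest = 5.)
— Period 1 —
Births: 1140 × 0.543 = 619, 1610 × 0.382 = 615 → 1234
Group 2: 910 × 0.97 = 883
Group 3: 1140 × 0.967 = 1102
Group 4: 1610 × 0.969 = 1560
Group 5: 960 × 0.951 + 1280 × 0.644 = 913 + 824 = 1737
Net migration: Group 1 − 227 → 1007; Group 3 + 227 → 1329
Giving 1007 / 883 / 1329 / 1560 / 1737.
— Period 2 —
Births: 883 × 0.543 = 479, 1329 × 0.382 = 508 → 987
Group 2: 1007 × 0.97 = 977
Group 3: 883 × 0.967 = 854
Group 4: 1329 × 0.969 = 1288
Group 5: 1560 × 0.951 + 1737 × 0.644 = 1484 + 1119 = 2603
Net migration: Group 1 − 227 → 760; Group 3 + 227 → 1081
Giving 760 / 977 / 1081 / 1288 / 2603.
Total: 5900 → 6709; change = 809; percentage change = 13.7%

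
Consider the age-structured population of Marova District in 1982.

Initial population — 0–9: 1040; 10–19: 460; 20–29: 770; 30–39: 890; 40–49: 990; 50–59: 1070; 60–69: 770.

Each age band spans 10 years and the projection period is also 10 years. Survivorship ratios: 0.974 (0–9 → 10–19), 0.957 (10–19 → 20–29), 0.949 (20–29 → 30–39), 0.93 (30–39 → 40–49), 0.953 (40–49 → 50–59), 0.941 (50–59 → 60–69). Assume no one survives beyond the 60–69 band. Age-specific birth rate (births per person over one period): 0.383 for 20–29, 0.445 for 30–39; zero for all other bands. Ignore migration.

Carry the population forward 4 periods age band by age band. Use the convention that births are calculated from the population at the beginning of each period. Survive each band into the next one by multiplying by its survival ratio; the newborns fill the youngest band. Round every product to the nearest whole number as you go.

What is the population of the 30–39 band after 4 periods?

Call the groups 1 to 7, youngest first.
— Period 1 —
Births: 770 * 0.383 = 295, 890 * 0.445 = 396 ⇒ total 691
Group 2: 1040 * 0.974 = 1013
Group 3: 460 * 0.957 = 440
Group 4: 770 * 0.949 = 731
Group 5: 890 * 0.93 = 828
Group 6: 990 * 0.953 = 943
Group 7: 1070 * 0.941 = 1007
→ [691, 1013, 440, 731, 828, 943, 1007]
— Period 2 —
Births: 440 * 0.383 = 169, 731 * 0.445 = 325 ⇒ total 494
Group 2: 691 * 0.974 = 673
Group 3: 1013 * 0.957 = 969
Group 4: 440 * 0.949 = 418
Group 5: 731 * 0.93 = 680
Group 6: 828 * 0.953 = 789
Group 7: 943 * 0.941 = 887
→ [494, 673, 969, 418, 680, 789, 887]
— Period 3 —
Births: 969 * 0.383 = 371, 418 * 0.445 = 186 ⇒ total 557
Group 2: 494 * 0.974 = 481
Group 3: 673 * 0.957 = 644
Group 4: 969 * 0.949 = 920
Group 5: 418 * 0.93 = 389
Group 6: 680 * 0.953 = 648
Group 7: 789 * 0.941 = 742
→ [557, 481, 644, 920, 389, 648, 742]
— Period 4 —
Births: 644 * 0.383 = 247, 920 * 0.445 = 409 ⇒ total 656
Group 2: 557 * 0.974 = 543
Group 3: 481 * 0.957 = 460
Group 4: 644 * 0.949 = 611
Group 5: 920 * 0.93 = 856
Group 6: 389 * 0.953 = 371
Group 7: 648 * 0.941 = 610
→ [656, 543, 460, 611, 856, 371, 610]

611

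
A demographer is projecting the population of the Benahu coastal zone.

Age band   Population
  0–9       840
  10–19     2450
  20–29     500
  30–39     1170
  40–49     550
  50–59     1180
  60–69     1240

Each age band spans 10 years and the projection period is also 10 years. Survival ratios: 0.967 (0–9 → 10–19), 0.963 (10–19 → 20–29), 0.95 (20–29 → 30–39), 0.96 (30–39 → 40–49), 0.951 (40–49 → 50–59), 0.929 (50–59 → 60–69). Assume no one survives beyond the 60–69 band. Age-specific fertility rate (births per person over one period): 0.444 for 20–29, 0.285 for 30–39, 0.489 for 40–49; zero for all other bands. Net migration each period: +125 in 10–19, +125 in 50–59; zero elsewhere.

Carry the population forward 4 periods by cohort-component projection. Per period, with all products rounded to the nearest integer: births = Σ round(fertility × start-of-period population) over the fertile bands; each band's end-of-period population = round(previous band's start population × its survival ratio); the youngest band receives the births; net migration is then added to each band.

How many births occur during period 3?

Period 1:
Births: 500 * 0.444 = 222  |  1170 * 0.285 = 333  |  550 * 0.489 = 269 — total 824
10–19: 840 * 0.967 = 812
20–29: 2450 * 0.963 = 2359
30–39: 500 * 0.95 = 475
40–49: 1170 * 0.96 = 1123
50–59: 550 * 0.951 = 523
60–69: 1180 * 0.929 = 1096
Net migration: 10–19 + 125 → 937; 50–59 + 125 → 648
Population now: 0–9=824, 10–19=937, 20–29=2359, 30–39=475, 40–49=1123, 50–59=648, 60–69=1096
Period 2:
Births: 2359 * 0.444 = 1047  |  475 * 0.285 = 135  |  1123 * 0.489 = 549 — total 1731
10–19: 824 * 0.967 = 797
20–29: 937 * 0.963 = 902
30–39: 2359 * 0.95 = 2241
40–49: 475 * 0.96 = 456
50–59: 1123 * 0.951 = 1068
60–69: 648 * 0.929 = 602
Net migration: 10–19 + 125 → 922; 50–59 + 125 → 1193
Population now: 0–9=1731, 10–19=922, 20–29=902, 30–39=2241, 40–49=456, 50–59=1193, 60–69=602
Period 3:
Births: 902 * 0.444 = 400  |  2241 * 0.285 = 639  |  456 * 0.489 = 223 — total 1262
10–19: 1731 * 0.967 = 1674
20–29: 922 * 0.963 = 888
30–39: 902 * 0.95 = 857
40–49: 2241 * 0.96 = 2151
50–59: 456 * 0.951 = 434
60–69: 1193 * 0.929 = 1108
Net migration: 10–19 + 125 → 1799; 50–59 + 125 → 559
Population now: 0–9=1262, 10–19=1799, 20–29=888, 30–39=857, 40–49=2151, 50–59=559, 60–69=1108

1262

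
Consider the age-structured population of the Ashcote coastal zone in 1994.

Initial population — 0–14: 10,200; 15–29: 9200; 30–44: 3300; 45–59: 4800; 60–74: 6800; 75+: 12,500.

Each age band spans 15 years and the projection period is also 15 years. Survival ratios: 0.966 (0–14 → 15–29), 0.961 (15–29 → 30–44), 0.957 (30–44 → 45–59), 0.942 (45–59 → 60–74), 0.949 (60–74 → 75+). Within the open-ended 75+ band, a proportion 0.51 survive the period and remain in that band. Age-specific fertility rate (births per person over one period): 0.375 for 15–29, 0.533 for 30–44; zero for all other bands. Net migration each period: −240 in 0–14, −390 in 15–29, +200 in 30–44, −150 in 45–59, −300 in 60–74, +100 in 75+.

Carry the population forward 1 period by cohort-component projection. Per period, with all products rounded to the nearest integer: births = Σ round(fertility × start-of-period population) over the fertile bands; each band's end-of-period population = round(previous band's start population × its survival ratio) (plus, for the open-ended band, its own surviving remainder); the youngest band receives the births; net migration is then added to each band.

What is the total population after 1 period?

Let band 1 be 0–14 through band 6 = 75+.
[period 1]
Births: 9200 × 0.375 = 3450, 3300 × 0.533 = 1759 ⇒ total 5209
Band 2: 10200 × 0.966 = 9853
Band 3: 9200 × 0.961 = 8841
Band 4: 3300 × 0.957 = 3158
Band 5: 4800 × 0.942 = 4522
Band 6: 6800 × 0.949 + 12500 × 0.51 = 6453 + 6375 = 12828
Net migration: Band 1 − 240 → 4969; Band 2 − 390 → 9463; Band 3 + 200 → 9041; Band 4 − 150 → 3008; Band 5 − 300 → 4222; Band 6 + 100 → 12928
Giving 4969 / 9463 / 9041 / 3008 / 4222 / 12928.
Total after period 1: 4969 + 9463 + 9041 + 3008 + 4222 + 12928 = 43631

43631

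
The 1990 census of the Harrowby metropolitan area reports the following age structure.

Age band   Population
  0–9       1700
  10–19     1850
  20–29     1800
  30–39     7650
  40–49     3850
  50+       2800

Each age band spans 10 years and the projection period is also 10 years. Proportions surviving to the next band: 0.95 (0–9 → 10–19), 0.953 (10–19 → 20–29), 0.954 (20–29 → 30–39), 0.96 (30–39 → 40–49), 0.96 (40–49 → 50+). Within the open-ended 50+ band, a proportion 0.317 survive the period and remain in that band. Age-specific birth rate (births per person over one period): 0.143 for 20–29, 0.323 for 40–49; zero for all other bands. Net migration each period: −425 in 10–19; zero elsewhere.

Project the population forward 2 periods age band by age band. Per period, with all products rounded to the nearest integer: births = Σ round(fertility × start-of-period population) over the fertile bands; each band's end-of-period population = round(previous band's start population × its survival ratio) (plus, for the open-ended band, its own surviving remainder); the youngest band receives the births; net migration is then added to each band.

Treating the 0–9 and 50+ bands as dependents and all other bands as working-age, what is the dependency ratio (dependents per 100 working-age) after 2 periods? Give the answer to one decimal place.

(Groups numbered youngest = 1 to oldest = 6.)
Period 1:
Births: 1800 × 0.143 = 257, 3850 × 0.323 = 1244 → 1501
Group 2: 1700 × 0.95 = 1615
Group 3: 1850 × 0.953 = 1763
Group 4: 1800 × 0.954 = 1717
Group 5: 7650 × 0.96 = 7344
Group 6: 3850 × 0.96 + 2800 × 0.317 = 3696 + 888 = 4584
Net migration: Group 2 − 425 → 1190
Giving 1501 / 1190 / 1763 / 1717 / 7344 / 4584.
Period 2:
Births: 1763 × 0.143 = 252, 7344 × 0.323 = 2372 → 2624
Group 2: 1501 × 0.95 = 1426
Group 3: 1190 × 0.953 = 1134
Group 4: 1763 × 0.954 = 1682
Group 5: 1717 × 0.96 = 1648
Group 6: 7344 × 0.96 + 4584 × 0.317 = 7050 + 1453 = 8503
Net migration: Group 2 − 425 → 1001
Giving 2624 / 1001 / 1134 / 1682 / 1648 / 8503.
Dependents (band 0–9 + band 50+) = 2624 + 8503 = 11127; working-age = 5465; ratio = 11127/5465 × 100 = 203.6

203.6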